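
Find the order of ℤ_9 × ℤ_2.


|A × B| = |A| · |B|
|ℤ_9 × ℤ_2| = 9 × 2 = 18

|ℤ_9 × ℤ_2| = 18


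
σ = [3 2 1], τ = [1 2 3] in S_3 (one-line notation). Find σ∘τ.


σ∘τ: apply τ first, then σ
1 →τ 1 →σ 3
2 →τ 2 →σ 2
3 →τ 3 →σ 1

σ∘τ = [3 2 1]


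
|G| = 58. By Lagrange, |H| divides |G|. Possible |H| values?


Lagrange's theorem: |H| divides |G|
|G| = 58
Divisors of 58: 1, 2, 29, 58

Possible subgroup orders: {1, 2, 29, 58}


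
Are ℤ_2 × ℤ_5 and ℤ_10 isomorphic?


Comparing ℤ_2 × ℤ_5 and ℤ_10:
gcd(2,5) = 1, so ℤ_2 × ℤ_5 ≅ ℤ_10 (CRT)

Yes, ℤ_2 × ℤ_5 ≅ ℤ_10


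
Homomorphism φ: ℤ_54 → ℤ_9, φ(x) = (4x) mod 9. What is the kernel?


Kernel = preimage of identity
ker(φ) = {x ∈ ℤ_54 : 4x ≡ 0 (mod 9)}. Since 9 | 54, φ is well-defined. The kernel is the cyclic subgroup ⟨9⟩ of ℤ_54 (order 6), i.e. {0, 9, 18, 27, 36, 45}

ker(φ) = {0, 9, 18, 27, 36, 45}


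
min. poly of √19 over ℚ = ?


√19 satisfies x² - 19 = 0, irreducible over ℚ since 19 is squarefree

Minimal polynomial: x² - 19


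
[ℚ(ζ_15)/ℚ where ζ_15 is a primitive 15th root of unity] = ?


[ℚ(ζ_n):ℚ] = deg Φ_n(x) = φ(n). Here φ(15) = 8

[ℚ(ζ_15)/ℚ where ζ_15 is a primitive 15th root of unity] = 8


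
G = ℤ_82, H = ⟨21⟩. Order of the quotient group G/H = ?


|⟨21⟩| = n / gcd(21, 82) = 82 / 1 = 82
H is normal (ℤ_82 is abelian).
|G/H| = |G| / |H| = 82 / 82 = 1

|G/H| = 1


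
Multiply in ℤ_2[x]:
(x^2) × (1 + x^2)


Expand and collect like terms; reduce coefficients mod 2:
x^0: 0·1 = 0 ≡ 0 (mod 2)
x^1: 0·0 + 0·1 = 0 ≡ 0 (mod 2)
x^2: 0·1 + 0·0 + 1·1 = 1 ≡ 1 (mod 2)
x^3: 0·1 + 1·0 = 0 ≡ 0 (mod 2)
x^4: 1·1 = 1 ≡ 1 (mod 2)
Result: x^2 + x^4

f · g = x^2 + x^4


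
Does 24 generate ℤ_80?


g generates ℤ_n iff gcd(g, n) = 1
gcd(24, 80) = 8
Since gcd = 8 ≠ 1, ⟨24⟩ has order 10 < 80, so 24 is not a generator.

No, 24 does not generate ℤ_80


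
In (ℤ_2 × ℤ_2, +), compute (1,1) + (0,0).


Operation: componentwise addition mod (2, 2)
(1,1) + (0,0) = ((a₁+b₁) mod 2, (a₂+b₂) mod 2) with a = (1,1), b = (0,0)

(1,1) + (0,0) = (1,1)


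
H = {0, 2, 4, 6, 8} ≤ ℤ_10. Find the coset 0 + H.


0 + H = {0 + h (mod 10) : h ∈ H}
0+0=0, 0+2=2, 0+4=4, 0+6=6, 0+8=8

0 + H = {0, 2, 4, 6, 8}


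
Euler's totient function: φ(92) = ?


Factor n: 92 = 2^2 × 23
φ(n) = n · ∏(1 - 1/p) over distinct primes p | n
φ(92) = 92 · (1 - 1/2) · (1 - 1/23) = 44

φ(92) = 44


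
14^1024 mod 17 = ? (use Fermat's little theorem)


Fermat's little theorem: if p is prime and gcd(a,p)=1, then a^(p-1) ≡ 1 (mod p)
p = 17 is prime, gcd(14,17) = 1
Reduce exponent: 1024 mod 16 = 0
So 14^1024 ≡ 14^0 (mod 17)
14^0 = 1

14^1024 ≡ 1 (mod 17)


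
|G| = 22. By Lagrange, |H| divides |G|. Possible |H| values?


Lagrange's theorem: |H| divides |G|
|G| = 22
Divisors of 22: 1, 2, 11, 22

Possible subgroup orders: {1, 2, 11, 22}


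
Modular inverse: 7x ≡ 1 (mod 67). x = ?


Use the extended Euclidean algorithm to write 1 = 7·s + 67·t; then s mod 67 is the inverse.
Euclidean algorithm:
  7 = 0·67 + 7
  67 = 9·7 + 4
  7 = 1·4 + 3
  4 = 1·3 + 1
  3 = 3·1 + 0
gcd(7,67) = 1
Back-substitution gives: 7·(-19) + 67·(2) = 1
So 7⁻¹ ≡ -19 ≡ 48 (mod 67)
Check: 7 × 48 = 336 ≡ 1 (mod 67) ✓

7⁻¹ ≡ 48 (mod 67)


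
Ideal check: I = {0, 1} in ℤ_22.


Check ideal conditions for I = {0, 1} in ℤ_22:
(1) I is an additive subgroup? No
(2) For r ∈ ℤ_22 and a ∈ I: r·a ∈ I? No  [counterexample: r=2, a=1, r·a mod 22 = 2 ∉ I]

No, I is not an ideal of ℤ_22


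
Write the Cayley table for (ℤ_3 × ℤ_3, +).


Elements: {(0,0), (0,1), (0,2), (1,0), (1,1), (1,2), (2,0), (2,1), (2,2)}
Operation: componentwise addition mod (3, 3)
Entry (a, b) = ((a₁+b₁) mod 3, (a₂+b₂) mod 3)

Cayley table:
      | (0,0) | (0,1) | (0,2) | (1,0) | (1,1) | (1,2) | (2,0) | (2,1) | (2,2)
(0,0) | (0,0) | (0,1) | (0,2) | (1,0) | (1,1) | (1,2) | (2,0) | (2,1) | (2,2)
(0,1) | (0,1) | (0,2) | (0,0) | (1,1) | (1,2) | (1,0) | (2,1) | (2,2) | (2,0)
(0,2) | (0,2) | (0,0) | (0,1) | (1,2) | (1,0) | (1,1) | (2,2) | (2,0) | (2,1)
(1,0) | (1,0) | (1,1) | (1,2) | (2,0) | (2,1) | (2,2) | (0,0) | (0,1) | (0,2)
(1,1) | (1,1) | (1,2) | (1,0) | (2,1) | (2,2) | (2,0) | (0,1) | (0,2) | (0,0)
(1,2) | (1,2) | (1,0) | (1,1) | (2,2) | (2,0) | (2,1) | (0,2) | (0,0) | (0,1)
(2,0) | (2,0) | (2,1) | (2,2) | (0,0) | (0,1) | (0,2) | (1,0) | (1,1) | (1,2)
(2,1) | (2,1) | (2,2) | (2,0) | (0,1) | (0,2) | (0,0) | (1,1) | (1,2) | (1,0)
(2,2) | (2,2) | (2,0) | (2,1) | (0,2) | (0,0) | (0,1) | (1,2) | (1,0) | (1,1)


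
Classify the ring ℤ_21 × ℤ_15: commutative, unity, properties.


Direct product ring; commutative with unity (1,1); but (1,0)·(0,1) = (0,0) gives zero divisors, so not an integral domain
Commutative: Yes
Integral domain: No
Has unity: Yes

ℤ_21 × ℤ_15: Commutative=Yes, Unity=Yes


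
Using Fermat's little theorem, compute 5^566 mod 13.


Fermat's little theorem: if p is prime and gcd(a,p)=1, then a^(p-1) ≡ 1 (mod p)
p = 13 is prime, gcd(5,13) = 1
Reduce exponent: 566 mod 12 = 2
So 5^566 ≡ 5^2 (mod 13)
5^2 mod 13 = 12

5^566 ≡ 12 (mod 13)


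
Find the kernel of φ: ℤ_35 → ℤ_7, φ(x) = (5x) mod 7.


Kernel = preimage of identity
ker(φ) = {x ∈ ℤ_35 : 5x ≡ 0 (mod 7)}. Since 7 | 35, φ is well-defined. The kernel is the cyclic subgroup ⟨7⟩ of ℤ_35 (order 5), i.e. {0, 7, 14, 21, 28}

ker(φ) = {0, 7, 14, 21, 28}


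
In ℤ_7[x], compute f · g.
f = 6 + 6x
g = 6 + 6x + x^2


Expand and collect like terms; reduce coefficients mod 7:
x^0: 6·6 = 36 ≡ 1 (mod 7)
x^1: 6·6 + 6·6 = 72 ≡ 2 (mod 7)
x^2: 6·1 + 6·6 = 42 ≡ 0 (mod 7)
x^3: 6·1 = 6 ≡ 6 (mod 7)
Result: 1 + 2x + 6x^3

f · g = 1 + 2x + 6x^3


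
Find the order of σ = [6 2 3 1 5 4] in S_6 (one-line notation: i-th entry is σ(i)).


Cycle decomposition: (1 6 4)
Cycle lengths: 3
Order = lcm(3) = 3

ord(σ) = 3


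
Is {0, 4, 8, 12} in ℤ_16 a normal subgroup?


H = {0, 4, 8, 12} in ℤ_16
ℤ_16 is abelian; every subgroup of an abelian group is normal

Yes, normal subgroup


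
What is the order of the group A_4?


|A_n| = n!/2 (even permutations)
|A_4| = 4!/2 = 24/2 = 12

|A_4| = 12


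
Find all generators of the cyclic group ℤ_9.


g generates ℤ_n iff gcd(g,n) = 1
Checking each g ∈ {1,...,8}:
gcd(1,9) = 1
gcd(2,9) = 1
gcd(3,9) = 3
gcd(4,9) = 1
gcd(5,9) = 1
gcd(6,9) = 3
gcd(7,9) = 1
gcd(8,9) = 1
Generators: {1, 2, 4, 5, 7, 8}
Number of generators = φ(9) = 6

Generators of ℤ_9 = {1, 2, 4, 5, 7, 8}


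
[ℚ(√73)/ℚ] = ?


√73 has minimal polynomial x² - 73 (irreducible over ℚ since 73 is squarefree)

[ℚ(√73)/ℚ] = 2


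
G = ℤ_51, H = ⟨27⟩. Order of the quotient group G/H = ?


|⟨27⟩| = n / gcd(27, 51) = 51 / 3 = 17
H is normal (ℤ_51 is abelian).
|G/H| = |G| / |H| = 51 / 17 = 3

|G/H| = 3


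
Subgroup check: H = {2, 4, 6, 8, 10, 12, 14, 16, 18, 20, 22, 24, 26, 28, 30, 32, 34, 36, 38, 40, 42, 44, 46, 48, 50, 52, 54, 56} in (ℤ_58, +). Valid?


Subgroup test for H = {2, 4, 6, 8, 10, 12, 14, 16, 18, 20, 22, 24, 26, 28, 30, 32, 34, 36, 38, 40, 42, 44, 46, 48, 50, 52, 54, 56} in (ℤ_58, +):
(1) 0 ∈ H? No
(2) Closure: for all a,b ∈ H, (a+b) mod 58 ∈ H? No  [counterexample: 2 + 56 = 0 ∉ H]
(3) Inverses: for all a ∈ H, -a mod 58 ∈ H? Yes

No, H is not a subgroup of ℤ_58


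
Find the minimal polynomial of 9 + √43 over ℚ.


Let α = 9 + √43. Then α - 9 = √43, so (α - 9)² = 43, giving α² - 18α + 38 = 0. Degree 2 and α ∉ ℚ, so this is the minimal polynomial.

Minimal polynomial: x² - 18x + 38


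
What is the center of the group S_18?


Z(G) = {g ∈ G | gx = xg for all x ∈ G}
S_n is non-abelian for n ≥ 3; Z(S_18) is trivial

Z(S_18) = {e}


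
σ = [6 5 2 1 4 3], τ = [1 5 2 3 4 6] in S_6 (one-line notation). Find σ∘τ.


σ∘τ: apply τ first, then σ
1 →τ 1 →σ 6
2 →τ 5 →σ 4
3 →τ 2 →σ 5
4 →τ 3 →σ 2
5 →τ 4 →σ 1
6 →τ 6 →σ 3

σ∘τ = [6 4 5 2 1 3]


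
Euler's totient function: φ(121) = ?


Factor n: 121 = 11^2
φ(n) = n · ∏(1 - 1/p) over distinct primes p | n
φ(121) = 121 · (1 - 1/11) = 110

φ(121) = 110


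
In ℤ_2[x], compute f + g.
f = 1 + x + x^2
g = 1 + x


Add coefficients mod 2:
x^0: 1 + 1 = 0 (mod 2)
x^1: 1 + 1 = 0 (mod 2)
x^2: 1 + 0 = 1 (mod 2)
Result: x^2

f + g = x^2


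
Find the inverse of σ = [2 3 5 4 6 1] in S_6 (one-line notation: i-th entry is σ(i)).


To find σ⁻¹, swap domain and range:
σ(1) = 2 → σ⁻¹(2) = 1
σ(2) = 3 → σ⁻¹(3) = 2
σ(3) = 5 → σ⁻¹(5) = 3
σ(4) = 4 → σ⁻¹(4) = 4
σ(5) = 6 → σ⁻¹(6) = 5
σ(6) = 1 → σ⁻¹(1) = 6

σ⁻¹ = [6 1 2 4 3 5]


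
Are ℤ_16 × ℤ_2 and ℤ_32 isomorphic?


Comparing ℤ_16 × ℤ_2 and ℤ_32:
gcd(16,2) = 2 ≠ 1. Max element order in ℤ_16×ℤ_2 is lcm(16,2) = 16 < 32, so it has no element of order 32

No, ℤ_16 × ℤ_2 ≇ ℤ_32


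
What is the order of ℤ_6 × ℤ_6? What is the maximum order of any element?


|ℤ_6 × ℤ_6| = 6 × 6 = 36
Max element order = lcm(6,6) = 6
Cyclic? No (gcd=6)

|ℤ_6×ℤ_6| = 36, max element order = 6


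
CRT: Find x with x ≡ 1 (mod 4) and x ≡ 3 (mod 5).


m₁ = 4, m₂ = 5, gcd = 1, so CRT applies. M = m₁·m₂ = 20
Let M₁ = M/m₁ = 5, M₂ = M/m₂ = 4
Find y₁ ≡ M₁⁻¹ (mod m₁): 5⁻¹ ≡ 1 (mod 4)
Find y₂ ≡ M₂⁻¹ (mod m₂): 4⁻¹ ≡ 4 (mod 5)
x = a₁·M₁·y₁ + a₂·M₂·y₂ = 1·5·1 + 3·4·4 = 53
Reduce mod 20: x ≡ 13
Check: 13 mod 4 = 1 ✓, 13 mod 5 = 3 ✓

x ≡ 13 (mod 20)


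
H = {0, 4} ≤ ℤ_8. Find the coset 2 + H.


2 + H = {2 + h (mod 8) : h ∈ H}
2+0=2, 2+4=6

2 + H = {2, 6}


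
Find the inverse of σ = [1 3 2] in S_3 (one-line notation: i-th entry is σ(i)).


To find σ⁻¹, swap domain and range:
σ(1) = 1 → σ⁻¹(1) = 1
σ(2) = 3 → σ⁻¹(3) = 2
σ(3) = 2 → σ⁻¹(2) = 3

σ⁻¹ = [1 3 2]


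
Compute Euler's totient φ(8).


φ(n) = count of k ∈ {1,...,n} with gcd(k,n)=1
Coprimes to 8: {1, 3, 5, 7}
Count: 4

φ(8) = 4


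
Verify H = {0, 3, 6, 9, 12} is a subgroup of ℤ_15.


Subgroup test for H = {0, 3, 6, 9, 12} in (ℤ_15, +):
(1) 0 ∈ H? Yes
(2) Closure: for all a,b ∈ H, (a+b) mod 15 ∈ H? Yes
(3) Inverses: for all a ∈ H, -a mod 15 ∈ H? Yes

Yes, H is a subgroup of ℤ_15


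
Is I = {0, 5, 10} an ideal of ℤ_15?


Check ideal conditions for I = {0, 5, 10} in ℤ_15:
(1) I is an additive subgroup? Yes
(2) For r ∈ ℤ_15 and a ∈ I: r·a ∈ I? Yes

Yes, I is an ideal of ℤ_15


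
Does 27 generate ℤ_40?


g generates ℤ_n iff gcd(g, n) = 1
gcd(27, 40) = 1
Since gcd = 1, 27 is a generator.

Yes, 27 generates ℤ_40


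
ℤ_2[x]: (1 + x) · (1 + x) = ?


Expand and collect like terms; reduce coefficients mod 2:
x^0: 1·1 = 1 ≡ 1 (mod 2)
x^1: 1·1 + 1·1 = 2 ≡ 0 (mod 2)
x^2: 1·1 = 1 ≡ 1 (mod 2)
Result: 1 + x^2

f · g = 1 + x^2


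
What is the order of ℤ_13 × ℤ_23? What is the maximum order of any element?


|ℤ_13 × ℤ_23| = 13 × 23 = 299
Max element order = lcm(13,23) = 299
Cyclic? Yes (gcd=1)

|ℤ_13×ℤ_23| = 299, max element order = 299


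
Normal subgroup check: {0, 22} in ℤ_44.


H = {0, 22} in ℤ_44
ℤ_44 is abelian; every subgroup of an abelian group is normal

Yes, normal subgroup


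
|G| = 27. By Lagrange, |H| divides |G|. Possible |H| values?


Lagrange's theorem: |H| divides |G|
|G| = 27
Divisors of 27: 1, 3, 9, 27

Possible subgroup orders: {1, 3, 9, 27}


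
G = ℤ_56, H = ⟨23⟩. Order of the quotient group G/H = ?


|⟨23⟩| = n / gcd(23, 56) = 56 / 1 = 56
H is normal (ℤ_56 is abelian).
|G/H| = |G| / |H| = 56 / 56 = 1

|G/H| = 1


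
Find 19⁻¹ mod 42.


Use the extended Euclidean algorithm to write 1 = 19·s + 42·t; then s mod 42 is the inverse.
Euclidean algorithm:
  19 = 0·42 + 19
  42 = 2·19 + 4
  19 = 4·4 + 3
  4 = 1·3 + 1
  3 = 3·1 + 0
gcd(19,42) = 1
Back-substitution gives: 19·(-11) + 42·(5) = 1
So 19⁻¹ ≡ -11 ≡ 31 (mod 42)
Check: 19 × 31 = 589 ≡ 1 (mod 42) ✓

19⁻¹ ≡ 31 (mod 42)


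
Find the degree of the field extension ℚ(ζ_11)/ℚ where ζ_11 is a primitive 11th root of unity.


[ℚ(ζ_n):ℚ] = deg Φ_n(x) = φ(n). Here φ(11) = 10

[ℚ(ζ_11)/ℚ where ζ_11 is a primitive 11th root of unity] = 10


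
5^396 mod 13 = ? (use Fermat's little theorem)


Fermat's little theorem: if p is prime and gcd(a,p)=1, then a^(p-1) ≡ 1 (mod p)
p = 13 is prime, gcd(5,13) = 1
Reduce exponent: 396 mod 12 = 0
So 5^396 ≡ 5^0 (mod 13)
5^0 = 1

5^396 ≡ 1 (mod 13)


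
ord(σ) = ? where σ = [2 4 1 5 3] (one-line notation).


Cycle decomposition: (1 2 4 5 3)
Cycle lengths: 5
Order = lcm(5) = 5

ord(σ) = 5


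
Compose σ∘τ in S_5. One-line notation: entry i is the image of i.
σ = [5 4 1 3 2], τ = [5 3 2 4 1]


σ∘τ: apply τ first, then σ
1 →τ 5 →σ 2
2 →τ 3 →σ 1
3 →τ 2 →σ 4
4 →τ 4 →σ 3
5 →τ 1 →σ 5

σ∘τ = [2 1 4 3 5]


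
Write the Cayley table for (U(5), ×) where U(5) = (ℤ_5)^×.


Elements: {1, 2, 3, 4}
Operation: multiplication mod 5
Entry (a, b) = (a × b) mod 5

Cayley table:
  | 1 | 2 | 3 | 4
1 | 1 | 2 | 3 | 4
2 | 2 | 4 | 1 | 3
3 | 3 | 1 | 4 | 2
4 | 4 | 3 | 2 | 1


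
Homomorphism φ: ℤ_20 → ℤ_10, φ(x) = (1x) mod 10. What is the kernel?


Kernel = preimage of identity
ker(φ) = {x ∈ ℤ_20 : 1x ≡ 0 (mod 10)}. Since 10 | 20, φ is well-defined. The kernel is the cyclic subgroup ⟨10⟩ of ℤ_20 (order 2), i.e. {0, 10}

ker(φ) = {0, 10}


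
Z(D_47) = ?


Z(G) = {g ∈ G | gx = xg for all x ∈ G}
For odd n, Z(D_n) = {e}: no nontrivial rotation commutes with all reflections

Z(D_47) = {e}


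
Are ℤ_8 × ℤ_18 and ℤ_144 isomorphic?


Comparing ℤ_8 × ℤ_18 and ℤ_144:
gcd(8,18) = 2 ≠ 1. Max element order in ℤ_8×ℤ_18 is lcm(8,18) = 72 < 144, so it has no element of order 144

No, ℤ_8 × ℤ_18 ≇ ℤ_144


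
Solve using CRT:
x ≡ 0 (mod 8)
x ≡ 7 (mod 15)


m₁ = 8, m₂ = 15, gcd = 1, so CRT applies. M = m₁·m₂ = 120
Let M₁ = M/m₁ = 15, M₂ = M/m₂ = 8
Find y₁ ≡ M₁⁻¹ (mod m₁): 15⁻¹ ≡ 7 (mod 8)
Find y₂ ≡ M₂⁻¹ (mod m₂): 8⁻¹ ≡ 2 (mod 15)
x = a₁·M₁·y₁ + a₂·M₂·y₂ = 0·15·7 + 7·8·2 = 112
Reduce mod 120: x ≡ 112
Check: 112 mod 8 = 0 ✓, 112 mod 15 = 7 ✓

x ≡ 112 (mod 120)


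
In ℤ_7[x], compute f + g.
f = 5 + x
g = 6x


Add coefficients mod 7:
x^0: 5 + 0 = 5 (mod 7)
x^1: 1 + 6 = 0 (mod 7)
Result: 5

f + g = 5


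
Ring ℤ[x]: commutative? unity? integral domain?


Polynomial ring over ℤ (an integral domain) is a commutative integral domain with unity 1
Commutative: Yes
Integral domain: Yes
Has unity: Yes

ℤ[x]: Commutative=Yes, Unity=Yes


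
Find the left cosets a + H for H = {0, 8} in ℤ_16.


H = {0, 8}, |H| = 2
Number of cosets = |G|/|H| = 16/2 = 8
0 + H = {0, 8}
1 + H = {1, 9}
2 + H = {2, 10}
3 + H = {3, 11}
4 + H = {4, 12}
5 + H = {5, 13}
6 + H = {6, 14}
7 + H = {7, 15}

Cosets: 0+H={0,8}; 1+H={1,9}; 2+H={2,10}; 3+H={3,11}; 4+H={4,12}; 5+H={5,13}; 6+H={6,14}; 7+H={7,15}


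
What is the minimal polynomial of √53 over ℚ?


√53 satisfies x² - 53 = 0, irreducible over ℚ since 53 is squarefree

Minimal polynomial: x² - 53


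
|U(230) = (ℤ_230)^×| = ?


U(n) is the group of units mod n; |U(n)| = φ(n)
|U(230)| = φ(230) = 88

|U(230) = (ℤ_230)^×| = 88


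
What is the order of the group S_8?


|S_n| = n! (number of permutations of n symbols)
|S_8| = 8! = 40320

|S_8| = 40320


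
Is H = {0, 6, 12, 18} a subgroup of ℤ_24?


Subgroup test for H = {0, 6, 12, 18} in (ℤ_24, +):
(1) 0 ∈ H? Yes
(2) Closure: for all a,b ∈ H, (a+b) mod 24 ∈ H? Yes
(3) Inverses: for all a ∈ H, -a mod 24 ∈ H? Yes

Yes, H is a subgroup of ℤ_24


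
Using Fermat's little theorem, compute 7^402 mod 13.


Fermat's little theorem: if p is prime and gcd(a,p)=1, then a^(p-1) ≡ 1 (mod p)
p = 13 is prime, gcd(7,13) = 1
Reduce exponent: 402 mod 12 = 6
So 7^402 ≡ 7^6 (mod 13)
7^6 mod 13 = 12

7^402 ≡ 12 (mod 13)


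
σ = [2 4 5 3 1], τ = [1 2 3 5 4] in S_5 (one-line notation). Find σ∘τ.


σ∘τ: apply τ first, then σ
1 →τ 1 →σ 2
2 →τ 2 →σ 4
3 →τ 3 →σ 5
4 →τ 5 →σ 1
5 →τ 4 →σ 3

σ∘τ = [2 4 5 1 3]


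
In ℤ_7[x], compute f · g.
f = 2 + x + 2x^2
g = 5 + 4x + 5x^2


Expand and collect like terms; reduce coefficients mod 7:
x^0: 2·5 = 10 ≡ 3 (mod 7)
x^1: 2·4 + 1·5 = 13 ≡ 6 (mod 7)
x^2: 2·5 + 1·4 + 2·5 = 24 ≡ 3 (mod 7)
x^3: 1·5 + 2·4 = 13 ≡ 6 (mod 7)
x^4: 2·5 = 10 ≡ 3 (mod 7)
Result: 3 + 6x + 3x^2 + 6x^3 + 3x^4

f · g = 3 + 6x + 3x^2 + 6x^3 + 3x^4


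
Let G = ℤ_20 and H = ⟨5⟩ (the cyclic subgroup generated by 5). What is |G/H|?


|⟨5⟩| = n / gcd(5, 20) = 20 / 5 = 4
H is normal (ℤ_20 is abelian).
|G/H| = |G| / |H| = 20 / 4 = 5

|G/H| = 5


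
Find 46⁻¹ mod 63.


Use the extended Euclidean algorithm to write 1 = 46·s + 63·t; then s mod 63 is the inverse.
Euclidean algorithm:
  46 = 0·63 + 46
  63 = 1·46 + 17
  46 = 2·17 + 12
  17 = 1·12 + 5
  12 = 2·5 + 2
  5 = 2·2 + 1
  2 = 2·1 + 0
gcd(46,63) = 1
Back-substitution gives: 46·(-26) + 63·(19) = 1
So 46⁻¹ ≡ -26 ≡ 37 (mod 63)
Check: 46 × 37 = 1702 ≡ 1 (mod 63) ✓

46⁻¹ ≡ 37 (mod 63)


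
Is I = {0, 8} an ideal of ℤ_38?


Check ideal conditions for I = {0, 8} in ℤ_38:
(1) I is an additive subgroup? No
(2) For r ∈ ℤ_38 and a ∈ I: r·a ∈ I? No  [counterexample: r=2, a=8, r·a mod 38 = 16 ∉ I]

No, I is not an ideal of ℤ_38


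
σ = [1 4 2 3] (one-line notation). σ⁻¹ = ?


To find σ⁻¹, swap domain and range:
σ(1) = 1 → σ⁻¹(1) = 1
σ(2) = 4 → σ⁻¹(4) = 2
σ(3) = 2 → σ⁻¹(2) = 3
σ(4) = 3 → σ⁻¹(3) = 4

σ⁻¹ = [1 3 4 2]


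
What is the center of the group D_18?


Z(G) = {g ∈ G | gx = xg for all x ∈ G}
For even n, Z(D_n) = {e, r^(n/2)}: the 180° rotation r^9 commutes with every reflection and rotation

Z(D_18) = {e, r^9}


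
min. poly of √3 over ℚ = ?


√3 satisfies x² - 3 = 0, irreducible over ℚ since 3 is squarefree

Minimal polynomial: x² - 3


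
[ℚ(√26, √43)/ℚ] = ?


[ℚ(√26,√43):ℚ] = [ℚ(√26,√43):ℚ(√26)]·[ℚ(√26):ℚ] = 2·2 = 4

[ℚ(√26, √43)/ℚ] = 4


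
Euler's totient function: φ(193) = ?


Factor n: 193 = 193
φ(n) = n · ∏(1 - 1/p) over distinct primes p | n
φ(193) = 193 · (1 - 1/193) = 192

φ(193) = 192


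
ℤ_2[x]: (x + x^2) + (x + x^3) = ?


Add coefficients mod 2:
x^0: 0 + 0 = 0 (mod 2)
x^1: 1 + 1 = 0 (mod 2)
x^2: 1 + 0 = 1 (mod 2)
x^3: 0 + 1 = 1 (mod 2)
Result: x^2 + x^3

f + g = x^2 + x^3


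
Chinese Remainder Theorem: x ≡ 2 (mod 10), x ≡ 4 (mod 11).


m₁ = 10, m₂ = 11, gcd = 1, so CRT applies. M = m₁·m₂ = 110
Let M₁ = M/m₁ = 11, M₂ = M/m₂ = 10
Find y₁ ≡ M₁⁻¹ (mod m₁): 11⁻¹ ≡ 1 (mod 10)
Find y₂ ≡ M₂⁻¹ (mod m₂): 10⁻¹ ≡ 10 (mod 11)
x = a₁·M₁·y₁ + a₂·M₂·y₂ = 2·11·1 + 4·10·10 = 422
Reduce mod 110: x ≡ 92
Check: 92 mod 10 = 2 ✓, 92 mod 11 = 4 ✓

x ≡ 92 (mod 110)


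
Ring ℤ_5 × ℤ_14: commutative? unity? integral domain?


Direct product ring; commutative with unity (1,1); but (1,0)·(0,1) = (0,0) gives zero divisors, so not an integral domain
Commutative: Yes
Integral domain: No
Has unity: Yes

ℤ_5 × ℤ_14: Commutative=Yes, Unity=Yes


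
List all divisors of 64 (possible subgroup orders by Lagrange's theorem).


Lagrange's theorem: |H| divides |G|
|G| = 64
Divisors of 64: 1, 2, 4, 8, 16, 32, 64

Possible subgroup orders: {1, 2, 4, 8, 16, 32, 64}


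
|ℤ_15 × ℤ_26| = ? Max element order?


|ℤ_15 × ℤ_26| = 15 × 26 = 390
Max element order = lcm(15,26) = 390
Cyclic? Yes (gcd=1)

|ℤ_15×ℤ_26| = 390, max element order = 390


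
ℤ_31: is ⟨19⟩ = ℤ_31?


g generates ℤ_n iff gcd(g, n) = 1
gcd(19, 31) = 1
Since gcd = 1, 19 is a generator.

Yes, 19 generates ℤ_31


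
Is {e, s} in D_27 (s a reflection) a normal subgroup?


H = {e, s} in D_27 (s a reflection)
r·s·r⁻¹ = sr⁻² ≠ s for n ≥ 3, so {e, s} is not closed under conjugation

No, not a normal subgroup


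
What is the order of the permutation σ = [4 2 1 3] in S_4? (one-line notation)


Cycle decomposition: (1 4 3)
Cycle lengths: 3
Order = lcm(3) = 3

ord(σ) = 3


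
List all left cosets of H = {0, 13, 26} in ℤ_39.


H = {0, 13, 26}, |H| = 3
Number of cosets = |G|/|H| = 39/3 = 13
0 + H = {0, 13, 26}
1 + H = {1, 14, 27}
2 + H = {2, 15, 28}
3 + H = {3, 16, 29}
4 + H = {4, 17, 30}
5 + H = {5, 18, 31}
6 + H = {6, 19, 32}
7 + H = {7, 20, 33}
8 + H = {8, 21, 34}
9 + H = {9, 22, 35}
10 + H = {10, 23, 36}
11 + H = {11, 24, 37}
12 + H = {12, 25, 38}

Cosets: 0+H={0,13,26}; 1+H={1,14,27}; 2+H={2,15,28}; 3+H={3,16,29}; 4+H={4,17,30}; 5+H={5,18,31}; 6+H={6,19,32}; 7+H={7,20,33}; 8+H={8,21,34}; 9+H={9,22,35}; 10+H={10,23,36}; 11+H={11,24,37}; 12+H={12,25,38}


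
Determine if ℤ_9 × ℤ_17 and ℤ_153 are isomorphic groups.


Comparing ℤ_9 × ℤ_17 and ℤ_153:
gcd(9,17) = 1, so ℤ_9 × ℤ_17 ≅ ℤ_153 (CRT)

Yes, ℤ_9 × ℤ_17 ≅ ℤ_153


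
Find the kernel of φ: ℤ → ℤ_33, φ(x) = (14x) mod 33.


Kernel = preimage of identity
ker(φ) = {x ∈ ℤ : 14x ≡ 0 (mod 33)}. gcd(14,33) = 1, so 14x ≡ 0 (mod 33) ⟺ x ≡ 0 (mod 33/1 = 33). Hence ker(φ) = 33ℤ

ker(φ) = 33ℤ


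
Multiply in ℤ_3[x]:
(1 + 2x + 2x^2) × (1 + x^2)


Expand and collect like terms; reduce coefficients mod 3:
x^0: 1·1 = 1 ≡ 1 (mod 3)
x^1: 1·0 + 2·1 = 2 ≡ 2 (mod 3)
x^2: 1·1 + 2·0 + 2·1 = 3 ≡ 0 (mod 3)
x^3: 2·1 + 2·0 = 2 ≡ 2 (mod 3)
x^4: 2·1 = 2 ≡ 2 (mod 3)
Result: 1 + 2x + 2x^3 + 2x^4

f · g = 1 + 2x + 2x^3 + 2x^4


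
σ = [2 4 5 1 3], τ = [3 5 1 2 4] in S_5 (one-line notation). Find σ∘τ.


σ∘τ: apply τ first, then σ
1 →τ 3 →σ 5
2 →τ 5 →σ 3
3 →τ 1 →σ 2
4 →τ 2 →σ 4
5 →τ 4 →σ 1

σ∘τ = [5 3 2 4 1]


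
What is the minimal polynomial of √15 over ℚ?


√15 satisfies x² - 15 = 0, irreducible over ℚ since 15 is squarefree

Minimal polynomial: x² - 15


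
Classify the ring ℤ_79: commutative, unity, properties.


ℤ_79 is a commutative ring with unity 1; 79 is prime, so ℤ_79 is a field (hence an integral domain)
Commutative: Yes
Integral domain: Yes
Has unity: Yes

ℤ_79: Commutative=Yes, Unity=Yes


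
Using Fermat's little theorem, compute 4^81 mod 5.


Fermat's little theorem: if p is prime and gcd(a,p)=1, then a^(p-1) ≡ 1 (mod p)
p = 5 is prime, gcd(4,5) = 1
Reduce exponent: 81 mod 4 = 1
So 4^81 ≡ 4^1 (mod 5)
4^1 mod 5 = 4

4^81 ≡ 4 (mod 5)


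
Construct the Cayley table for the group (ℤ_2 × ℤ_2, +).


Elements: {(0,0), (0,1), (1,0), (1,1)}
Operation: componentwise addition mod (2, 2)
Entry (a, b) = ((a₁+b₁) mod 2, (a₂+b₂) mod 2)

Cayley table:
      | (0,0) | (0,1) | (1,0) | (1,1)
(0,0) | (0,0) | (0,1) | (1,0) | (1,1)
(0,1) | (0,1) | (0,0) | (1,1) | (1,0)
(1,0) | (1,0) | (1,1) | (0,0) | (0,1)
(1,1) | (1,1) | (1,0) | (0,1) | (0,0)


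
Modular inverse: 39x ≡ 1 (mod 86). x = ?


Use the extended Euclidean algorithm to write 1 = 39·s + 86·t; then s mod 86 is the inverse.
Euclidean algorithm:
  39 = 0·86 + 39
  86 = 2·39 + 8
  39 = 4·8 + 7
  8 = 1·7 + 1
  7 = 7·1 + 0
gcd(39,86) = 1
Back-substitution gives: 39·(-11) + 86·(5) = 1
So 39⁻¹ ≡ -11 ≡ 75 (mod 86)
Check: 39 × 75 = 2925 ≡ 1 (mod 86) ✓

39⁻¹ ≡ 75 (mod 86)


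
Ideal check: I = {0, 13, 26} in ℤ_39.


Check ideal conditions for I = {0, 13, 26} in ℤ_39:
(1) I is an additive subgroup? Yes
(2) For r ∈ ℤ_39 and a ∈ I: r·a ∈ I? Yes

Yes, I is an ideal of ℤ_39


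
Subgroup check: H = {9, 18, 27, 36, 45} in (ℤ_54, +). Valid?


Subgroup test for H = {9, 18, 27, 36, 45} in (ℤ_54, +):
(1) 0 ∈ H? No
(2) Closure: for all a,b ∈ H, (a+b) mod 54 ∈ H? No  [counterexample: 9 + 45 = 0 ∉ H]
(3) Inverses: for all a ∈ H, -a mod 54 ∈ H? Yes

No, H is not a subgroup of ℤ_54


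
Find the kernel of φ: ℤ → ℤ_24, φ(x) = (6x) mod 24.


Kernel = preimage of identity
ker(φ) = {x ∈ ℤ : 6x ≡ 0 (mod 24)}. gcd(6,24) = 6, so 6x ≡ 0 (mod 24) ⟺ x ≡ 0 (mod 24/6 = 4). Hence ker(φ) = 4ℤ

ker(φ) = 4ℤ


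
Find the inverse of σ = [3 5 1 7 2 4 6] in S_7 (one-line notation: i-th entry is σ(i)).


To find σ⁻¹, swap domain and range:
σ(1) = 3 → σ⁻¹(3) = 1
σ(2) = 5 → σ⁻¹(5) = 2
σ(3) = 1 → σ⁻¹(1) = 3
σ(4) = 7 → σ⁻¹(7) = 4
σ(5) = 2 → σ⁻¹(2) = 5
σ(6) = 4 → σ⁻¹(4) = 6
σ(7) = 6 → σ⁻¹(6) = 7

σ⁻¹ = [3 5 1 6 2 7 4]


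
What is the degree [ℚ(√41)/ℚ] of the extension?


√41 has minimal polynomial x² - 41 (irreducible over ℚ since 41 is squarefree)

[ℚ(√41)/ℚ] = 2


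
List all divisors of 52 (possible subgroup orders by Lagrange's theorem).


Lagrange's theorem: |H| divides |G|
|G| = 52
Divisors of 52: 1, 2, 4, 13, 26, 52

Possible subgroup orders: {1, 2, 4, 13, 26, 52}


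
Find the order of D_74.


|D_n| = 2n (n rotations and n reflections)
|D_74| = 2×74 = 148

|D_74| = 148


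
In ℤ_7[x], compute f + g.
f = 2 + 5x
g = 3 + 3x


Add coefficients mod 7:
x^0: 2 + 3 = 5 (mod 7)
x^1: 5 + 3 = 1 (mod 7)
Result: 5 + x

f + g = 5 + x


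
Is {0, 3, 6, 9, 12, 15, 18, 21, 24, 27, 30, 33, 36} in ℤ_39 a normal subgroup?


H = {0, 3, 6, 9, 12, 15, 18, 21, 24, 27, 30, 33, 36} in ℤ_39
ℤ_39 is abelian; every subgroup of an abelian group is normal

Yes, normal subgroup


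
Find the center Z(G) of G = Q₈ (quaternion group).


Z(G) = {g ∈ G | gx = xg for all x ∈ G}
In Q₈ = {±1, ±i, ±j, ±k}, only ±1 commute with every element

Z(Q₈ (quaternion group)) = {1, -1}


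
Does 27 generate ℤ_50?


g generates ℤ_n iff gcd(g, n) = 1
gcd(27, 50) = 1
Since gcd = 1, 27 is a generator.

Yes, 27 generates ℤ_50


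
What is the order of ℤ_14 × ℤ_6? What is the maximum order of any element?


|ℤ_14 × ℤ_6| = 14 × 6 = 84
Max element order = lcm(14,6) = 42
Cyclic? No (gcd=2)

|ℤ_14×ℤ_6| = 84, max element order = 42


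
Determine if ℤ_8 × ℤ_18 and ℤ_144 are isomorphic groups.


Comparing ℤ_8 × ℤ_18 and ℤ_144:
gcd(8,18) = 2 ≠ 1. Max element order in ℤ_8×ℤ_18 is lcm(8,18) = 72 < 144, so it has no element of order 144

No, ℤ_8 × ℤ_18 ≇ ℤ_144


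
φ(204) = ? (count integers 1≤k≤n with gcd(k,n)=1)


Factor n: 204 = 2^2 × 3 × 17
φ(n) = n · ∏(1 - 1/p) over distinct primes p | n
φ(204) = 204 · (1 - 1/2) · (1 - 1/3) · (1 - 1/17) = 64

φ(204) = 64


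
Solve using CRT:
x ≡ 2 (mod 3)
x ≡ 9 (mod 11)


m₁ = 3, m₂ = 11, gcd = 1, so CRT applies. M = m₁·m₂ = 33
Let M₁ = M/m₁ = 11, M₂ = M/m₂ = 3
Find y₁ ≡ M₁⁻¹ (mod m₁): 11⁻¹ ≡ 2 (mod 3)
Find y₂ ≡ M₂⁻¹ (mod m₂): 3⁻¹ ≡ 4 (mod 11)
x = a₁·M₁·y₁ + a₂·M₂·y₂ = 2·11·2 + 9·3·4 = 152
Reduce mod 33: x ≡ 20
Check: 20 mod 3 = 2 ✓, 20 mod 11 = 9 ✓

x ≡ 20 (mod 33)


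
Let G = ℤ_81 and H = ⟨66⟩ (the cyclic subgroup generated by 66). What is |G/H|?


|⟨66⟩| = n / gcd(66, 81) = 81 / 3 = 27
H is normal (ℤ_81 is abelian).
|G/H| = |G| / |H| = 81 / 27 = 3

|G/H| = 3


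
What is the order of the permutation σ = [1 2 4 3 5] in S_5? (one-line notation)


Cycle decomposition: (3 4)
Cycle lengths: 2
Order = lcm(2) = 2

ord(σ) = 2


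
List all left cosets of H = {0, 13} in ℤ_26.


H = {0, 13}, |H| = 2
Number of cosets = |G|/|H| = 26/2 = 13
0 + H = {0, 13}
1 + H = {1, 14}
2 + H = {2, 15}
3 + H = {3, 16}
4 + H = {4, 17}
5 + H = {5, 18}
6 + H = {6, 19}
7 + H = {7, 20}
8 + H = {8, 21}
9 + H = {9, 22}
10 + H = {10, 23}
11 + H = {11, 24}
12 + H = {12, 25}

Cosets: 0+H={0,13}; 1+H={1,14}; 2+H={2,15}; 3+H={3,16}; 4+H={4,17}; 5+H={5,18}; 6+H={6,19}; 7+H={7,20}; 8+H={8,21}; 9+H={9,22}; 10+H={10,23}; 11+H={11,24}; 12+H={12,25}


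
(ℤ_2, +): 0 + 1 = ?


Operation: addition mod 2
0 + 1 = (a + b) mod 2 with a = 0, b = 1

0 + 1 = 1


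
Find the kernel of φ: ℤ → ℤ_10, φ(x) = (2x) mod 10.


Kernel = preimage of identity
ker(φ) = {x ∈ ℤ : 2x ≡ 0 (mod 10)}. gcd(2,10) = 2, so 2x ≡ 0 (mod 10) ⟺ x ≡ 0 (mod 10/2 = 5). Hence ker(φ) = 5ℤ

ker(φ) = 5ℤ


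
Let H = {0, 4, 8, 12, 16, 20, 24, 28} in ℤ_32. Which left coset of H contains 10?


10 + H = {10 + h (mod 32) : h ∈ H}
10+0=10, 10+4=14, 10+8=18, 10+12=22, 10+16=26, 10+20=30, 10+24=2, 10+28=6
10 + H = {2, 6, 10, 14, 18, 22, 26, 30} = 2 + H

10 + H = {2, 6, 10, 14, 18, 22, 26, 30}


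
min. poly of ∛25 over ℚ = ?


∛25 satisfies x³ - 25 = 0, irreducible over ℚ (no rational root; 25 is not a perfect cube)

Minimal polynomial: x³ - 25


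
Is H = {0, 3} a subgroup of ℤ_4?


Subgroup test for H = {0, 3} in (ℤ_4, +):
(1) 0 ∈ H? Yes
(2) Closure: for all a,b ∈ H, (a+b) mod 4 ∈ H? No  [counterexample: 3 + 3 = 2 ∉ H]
(3) Inverses: for all a ∈ H, -a mod 4 ∈ H? No

No, H is not a subgroup of ℤ_4


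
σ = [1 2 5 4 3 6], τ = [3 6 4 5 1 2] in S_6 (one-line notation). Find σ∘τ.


σ∘τ: apply τ first, then σ
1 →τ 3 →σ 5
2 →τ 6 →σ 6
3 →τ 4 →σ 4
4 →τ 5 →σ 3
5 →τ 1 →σ 1
6 →τ 2 →σ 2

σ∘τ = [5 6 4 3 1 2]


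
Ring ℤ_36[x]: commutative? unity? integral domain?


ℤ_36 has zero divisors (2·18 ≡ 0), and these lift to constant zero divisors in ℤ_36[x]; so not an integral domain
Commutative: Yes
Integral domain: No
Has unity: Yes

ℤ_36[x]: Commutative=Yes, Unity=Yes


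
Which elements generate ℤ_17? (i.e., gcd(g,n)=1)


g generates ℤ_n iff gcd(g,n) = 1
Prime factors of 17: 17
Generators are g ∈ {1,...,16} not divisible by any of these primes.
Generators: {1, 2, 3, 4, 5, 6, 7, 8, 9, 10, 11, 12, 13, 14, 15, 16}
Number of generators = φ(17) = 16

Generators of ℤ_17 = {1, 2, 3, 4, 5, 6, 7, 8, 9, 10, 11, 12, 13, 14, 15, 16}


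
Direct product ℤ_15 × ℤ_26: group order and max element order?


|ℤ_15 × ℤ_26| = 15 × 26 = 390
Max element order = lcm(15,26) = 390
Cyclic? Yes (gcd=1)

|ℤ_15×ℤ_26| = 390, max element order = 390


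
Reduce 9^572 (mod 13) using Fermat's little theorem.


Fermat's little theorem: if p is prime and gcd(a,p)=1, then a^(p-1) ≡ 1 (mod p)
p = 13 is prime, gcd(9,13) = 1
Reduce exponent: 572 mod 12 = 8
So 9^572 ≡ 9^8 (mod 13)
9^8 mod 13 = 3

9^572 ≡ 3 (mod 13)


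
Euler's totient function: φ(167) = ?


Factor n: 167 = 167
φ(n) = n · ∏(1 - 1/p) over distinct primes p | n
φ(167) = 167 · (1 - 1/167) = 166

φ(167) = 166


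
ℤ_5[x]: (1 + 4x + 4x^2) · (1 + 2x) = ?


Expand and collect like terms; reduce coefficients mod 5:
x^0: 1·1 = 1 ≡ 1 (mod 5)
x^1: 1·2 + 4·1 = 6 ≡ 1 (mod 5)
x^2: 4·2 + 4·1 = 12 ≡ 2 (mod 5)
x^3: 4·2 = 8 ≡ 3 (mod 5)
Result: 1 + x + 2x^2 + 3x^3

f · g = 1 + x + 2x^2 + 3x^3


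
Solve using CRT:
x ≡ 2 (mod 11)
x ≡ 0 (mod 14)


m₁ = 11, m₂ = 14, gcd = 1, so CRT applies. M = m₁·m₂ = 154
Let M₁ = M/m₁ = 14, M₂ = M/m₂ = 11
Find y₁ ≡ M₁⁻¹ (mod m₁): 14⁻¹ ≡ 4 (mod 11)
Find y₂ ≡ M₂⁻¹ (mod m₂): 11⁻¹ ≡ 9 (mod 14)
x = a₁·M₁·y₁ + a₂·M₂·y₂ = 2·14·4 + 0·11·9 = 112
Reduce mod 154: x ≡ 112
Check: 112 mod 11 = 2 ✓, 112 mod 14 = 0 ✓

x ≡ 112 (mod 154)


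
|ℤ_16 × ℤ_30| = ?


|A × B| = |A| · |B|
|ℤ_16 × ℤ_30| = 16 × 30 = 480

|ℤ_16 × ℤ_30| = 480


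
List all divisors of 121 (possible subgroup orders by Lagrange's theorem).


Lagrange's theorem: |H| divides |G|
|G| = 121
Divisors of 121: 1, 11, 121

Possible subgroup orders: {1, 11, 121}


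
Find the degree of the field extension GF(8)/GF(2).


GF(8) = GF(2^3), so the extension degree is 3

[GF(8)/GF(2)] = 3


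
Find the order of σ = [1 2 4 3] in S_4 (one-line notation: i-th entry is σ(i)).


Cycle decomposition: (3 4)
Cycle lengths: 2
Order = lcm(2) = 2

ord(σ) = 2


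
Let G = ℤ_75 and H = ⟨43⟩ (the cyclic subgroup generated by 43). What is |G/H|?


|⟨43⟩| = n / gcd(43, 75) = 75 / 1 = 75
H is normal (ℤ_75 is abelian).
|G/H| = |G| / |H| = 75 / 75 = 1

|G/H| = 1


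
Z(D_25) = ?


Z(G) = {g ∈ G | gx = xg for all x ∈ G}
For odd n, Z(D_n) = {e}: no nontrivial rotation commutes with all reflections

Z(D_25) = {e}


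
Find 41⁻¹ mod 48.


Use the extended Euclidean algorithm to write 1 = 41·s + 48·t; then s mod 48 is the inverse.
Euclidean algorithm:
  41 = 0·48 + 41
  48 = 1·41 + 7
  41 = 5·7 + 6
  7 = 1·6 + 1
  6 = 6·1 + 0
gcd(41,48) = 1
Back-substitution gives: 41·(-7) + 48·(6) = 1
So 41⁻¹ ≡ -7 ≡ 41 (mod 48)
Check: 41 × 41 = 1681 ≡ 1 (mod 48) ✓

41⁻¹ ≡ 41 (mod 48)


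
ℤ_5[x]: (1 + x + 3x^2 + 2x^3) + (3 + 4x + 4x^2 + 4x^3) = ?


Add coefficients mod 5:
x^0: 1 + 3 = 4 (mod 5)
x^1: 1 + 4 = 0 (mod 5)
x^2: 3 + 4 = 2 (mod 5)
x^3: 2 + 4 = 1 (mod 5)
Result: 4 + 2x^2 + x^3

f + g = 4 + 2x^2 + x^3


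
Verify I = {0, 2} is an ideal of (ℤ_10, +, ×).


Check ideal conditions for I = {0, 2} in ℤ_10:
(1) I is an additive subgroup? No
(2) For r ∈ ℤ_10 and a ∈ I: r·a ∈ I? No  [counterexample: r=2, a=2, r·a mod 10 = 4 ∉ I]

No, I is not an ideal of ℤ_10


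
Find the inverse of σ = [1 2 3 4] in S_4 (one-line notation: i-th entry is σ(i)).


To find σ⁻¹, swap domain and range:
σ(1) = 1 → σ⁻¹(1) = 1
σ(2) = 2 → σ⁻¹(2) = 2
σ(3) = 3 → σ⁻¹(3) = 3
σ(4) = 4 → σ⁻¹(4) = 4

σ⁻¹ = [1 2 3 4]


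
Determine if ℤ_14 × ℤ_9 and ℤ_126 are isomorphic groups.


Comparing ℤ_14 × ℤ_9 and ℤ_126:
gcd(14,9) = 1, so ℤ_14 × ℤ_9 ≅ ℤ_126 (CRT)

Yes, ℤ_14 × ℤ_9 ≅ ℤ_126


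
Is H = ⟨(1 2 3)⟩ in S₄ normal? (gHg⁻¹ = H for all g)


H = ⟨(1 2 3)⟩ in S₄
(1 4)(1 2 3)(1 4)⁻¹ = (4 2 3) ∉ ⟨(1 2 3)⟩

No, not a normal subgroup


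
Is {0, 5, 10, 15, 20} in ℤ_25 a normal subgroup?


H = {0, 5, 10, 15, 20} in ℤ_25
ℤ_25 is abelian; every subgroup of an abelian group is normal

Yes, normal subgroup


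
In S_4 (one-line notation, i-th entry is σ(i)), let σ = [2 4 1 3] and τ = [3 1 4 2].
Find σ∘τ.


σ∘τ: apply τ first, then σ
1 →τ 3 →σ 1
2 →τ 1 →σ 2
3 →τ 4 →σ 3
4 →τ 2 →σ 4

σ∘τ = [1 2 3 4]


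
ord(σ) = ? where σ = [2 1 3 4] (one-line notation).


Cycle decomposition: (1 2)
Cycle lengths: 2
Order = lcm(2) = 2

ord(σ) = 2


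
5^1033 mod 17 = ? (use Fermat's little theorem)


Fermat's little theorem: if p is prime and gcd(a,p)=1, then a^(p-1) ≡ 1 (mod p)
p = 17 is prime, gcd(5,17) = 1
Reduce exponent: 1033 mod 16 = 9
So 5^1033 ≡ 5^9 (mod 17)
5^9 mod 17 = 12

5^1033 ≡ 12 (mod 17)


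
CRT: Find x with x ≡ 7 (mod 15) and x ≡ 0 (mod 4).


m₁ = 15, m₂ = 4, gcd = 1, so CRT applies. M = m₁·m₂ = 60
Let M₁ = M/m₁ = 4, M₂ = M/m₂ = 15
Find y₁ ≡ M₁⁻¹ (mod m₁): 4⁻¹ ≡ 4 (mod 15)
Find y₂ ≡ M₂⁻¹ (mod m₂): 15⁻¹ ≡ 3 (mod 4)
x = a₁·M₁·y₁ + a₂·M₂·y₂ = 7·4·4 + 0·15·3 = 112
Reduce mod 60: x ≡ 52
Check: 52 mod 15 = 7 ✓, 52 mod 4 = 0 ✓

x ≡ 52 (mod 60)


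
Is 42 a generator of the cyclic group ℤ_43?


g generates ℤ_n iff gcd(g, n) = 1
gcd(42, 43) = 1
Since gcd = 1, 42 is a generator.

Yes, 42 generates ℤ_43


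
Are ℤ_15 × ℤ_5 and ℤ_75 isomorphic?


Comparing ℤ_15 × ℤ_5 and ℤ_75:
gcd(15,5) = 5 ≠ 1. Max element order in ℤ_15×ℤ_5 is lcm(15,5) = 15 < 75, so it has no element of order 75

No, ℤ_15 × ℤ_5 ≇ ℤ_75


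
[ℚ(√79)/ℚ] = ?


√79 has minimal polynomial x² - 79 (irreducible over ℚ since 79 is squarefree)

[ℚ(√79)/ℚ] = 2


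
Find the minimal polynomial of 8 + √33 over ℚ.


Let α = 8 + √33. Then α - 8 = √33, so (α - 8)² = 33, giving α² - 16α + 31 = 0. Degree 2 and α ∉ ℚ, so this is the minimal polynomial.

Minimal polynomial: x² - 16x + 31


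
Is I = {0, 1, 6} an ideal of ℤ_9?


Check ideal conditions for I = {0, 1, 6} in ℤ_9:
(1) I is an additive subgroup? No
(2) For r ∈ ℤ_9 and a ∈ I: r·a ∈ I? No  [counterexample: r=2, a=1, r·a mod 9 = 2 ∉ I]

No, I is not an ideal of ℤ_9


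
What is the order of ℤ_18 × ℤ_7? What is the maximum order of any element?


|ℤ_18 × ℤ_7| = 18 × 7 = 126
Max element order = lcm(18,7) = 126
Cyclic? Yes (gcd=1)

|ℤ_18×ℤ_7| = 126, max element order = 126


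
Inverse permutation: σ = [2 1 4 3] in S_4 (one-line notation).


To find σ⁻¹, swap domain and range:
σ(1) = 2 → σ⁻¹(2) = 1
σ(2) = 1 → σ⁻¹(1) = 2
σ(3) = 4 → σ⁻¹(4) = 3
σ(4) = 3 → σ⁻¹(3) = 4

σ⁻¹ = [2 1 4 3]


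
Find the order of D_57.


|D_n| = 2n (n rotations and n reflections)
|D_57| = 2×57 = 114

|D_57| = 114


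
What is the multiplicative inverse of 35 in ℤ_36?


Use the extended Euclidean algorithm to write 1 = 35·s + 36·t; then s mod 36 is the inverse.
Euclidean algorithm:
  35 = 0·36 + 35
  36 = 1·35 + 1
  35 = 35·1 + 0
gcd(35,36) = 1
Back-substitution gives: 35·(-1) + 36·(1) = 1
So 35⁻¹ ≡ -1 ≡ 35 (mod 36)
Check: 35 × 35 = 1225 ≡ 1 (mod 36) ✓

35⁻¹ ≡ 35 (mod 36)


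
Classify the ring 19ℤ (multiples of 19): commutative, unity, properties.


19ℤ is a commutative ring under +,× but has no multiplicative identity (1 ∉ 19ℤ); it has no zero divisors, but without unity it is not an integral domain
Commutative: Yes
Integral domain: No
Has unity: No

19ℤ (multiples of 19): Commutative=Yes, Unity=No


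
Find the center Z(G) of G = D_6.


Z(G) = {g ∈ G | gx = xg for all x ∈ G}
For even n, Z(D_n) = {e, r^(n/2)}: the 180° rotation r^3 commutes with every reflection and rotation

Z(D_6) = {e, r^3}


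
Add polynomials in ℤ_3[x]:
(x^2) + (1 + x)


Add coefficients mod 3:
x^0: 0 + 1 = 1 (mod 3)
x^1: 0 + 1 = 1 (mod 3)
x^2: 1 + 0 = 1 (mod 3)
Result: 1 + x + x^2

f + g = 1 + x + x^2


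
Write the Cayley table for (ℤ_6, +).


Elements: {0, 1, 2, 3, 4, 5}
Operation: addition mod 6
Entry (a, b) = (a + b) mod 6

Cayley table:
  | 0 | 1 | 2 | 3 | 4 | 5
0 | 0 | 1 | 2 | 3 | 4 | 5
1 | 1 | 2 | 3 | 4 | 5 | 0
2 | 2 | 3 | 4 | 5 | 0 | 1
3 | 3 | 4 | 5 | 0 | 1 | 2
4 | 4 | 5 | 0 | 1 | 2 | 3
5 | 5 | 0 | 1 | 2 | 3 | 4


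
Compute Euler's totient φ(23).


φ(n) = count of k ∈ {1,...,n} with gcd(k,n)=1
Coprimes to 23: {1, 2, 3, 4, 5, 6, 7, 8, 9, 10, 11, 12, 13, 14, 15, 16, 17, 18, 19, 20, 21, 22}
Count: 22

φ(23) = 22


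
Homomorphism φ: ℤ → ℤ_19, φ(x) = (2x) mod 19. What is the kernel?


Kernel = preimage of identity
ker(φ) = {x ∈ ℤ : 2x ≡ 0 (mod 19)}. gcd(2,19) = 1, so 2x ≡ 0 (mod 19) ⟺ x ≡ 0 (mod 19/1 = 19). Hence ker(φ) = 19ℤ

ker(φ) = 19ℤ


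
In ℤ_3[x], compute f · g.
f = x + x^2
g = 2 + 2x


Expand and collect like terms; reduce coefficients mod 3:
x^0: 0·2 = 0 ≡ 0 (mod 3)
x^1: 0·2 + 1·2 = 2 ≡ 2 (mod 3)
x^2: 1·2 + 1·2 = 4 ≡ 1 (mod 3)
x^3: 1·2 = 2 ≡ 2 (mod 3)
Result: 2x + x^2 + 2x^3

f · g = 2x + x^2 + 2x^3


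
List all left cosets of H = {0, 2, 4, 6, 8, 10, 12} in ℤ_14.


H = {0, 2, 4, 6, 8, 10, 12}, |H| = 7
Number of cosets = |G|/|H| = 14/7 = 2
0 + H = {0, 2, 4, 6, 8, 10, 12}
1 + H = {1, 3, 5, 7, 9, 11, 13}

Cosets: 0+H={0,2,4,6,8,10,12}; 1+H={1,3,5,7,9,11,13}
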